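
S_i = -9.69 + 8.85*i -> [-9.69, -0.84, 8.01, 16.86, 25.71]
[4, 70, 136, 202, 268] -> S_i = 4 + 66*i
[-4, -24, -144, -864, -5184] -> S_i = -4*6^i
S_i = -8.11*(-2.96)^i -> [-8.11, 24.01, -71.06, 210.33, -622.57]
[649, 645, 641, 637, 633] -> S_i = 649 + -4*i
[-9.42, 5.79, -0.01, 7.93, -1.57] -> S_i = Random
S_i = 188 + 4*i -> [188, 192, 196, 200, 204]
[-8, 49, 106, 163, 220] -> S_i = -8 + 57*i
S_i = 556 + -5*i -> [556, 551, 546, 541, 536]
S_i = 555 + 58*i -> [555, 613, 671, 729, 787]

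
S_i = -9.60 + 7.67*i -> [-9.6, -1.93, 5.74, 13.41, 21.08]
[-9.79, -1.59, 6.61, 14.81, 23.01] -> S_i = -9.79 + 8.20*i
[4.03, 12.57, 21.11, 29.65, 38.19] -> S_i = 4.03 + 8.54*i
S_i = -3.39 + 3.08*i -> [-3.39, -0.31, 2.77, 5.85, 8.93]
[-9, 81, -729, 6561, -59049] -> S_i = -9*-9^i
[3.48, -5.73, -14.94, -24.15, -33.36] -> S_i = 3.48 + -9.21*i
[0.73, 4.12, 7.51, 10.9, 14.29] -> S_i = 0.73 + 3.39*i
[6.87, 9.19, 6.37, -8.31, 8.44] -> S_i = Random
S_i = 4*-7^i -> [4, -28, 196, -1372, 9604]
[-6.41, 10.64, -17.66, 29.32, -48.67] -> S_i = -6.41*(-1.66)^i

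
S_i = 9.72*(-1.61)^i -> [9.72, -15.65, 25.2, -40.56, 65.31]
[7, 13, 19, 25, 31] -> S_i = 7 + 6*i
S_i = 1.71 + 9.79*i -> [1.71, 11.5, 21.29, 31.08, 40.87]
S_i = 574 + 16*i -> [574, 590, 606, 622, 638]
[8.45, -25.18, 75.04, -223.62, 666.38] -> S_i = 8.45*(-2.98)^i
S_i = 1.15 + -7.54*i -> [1.15, -6.39, -13.93, -21.47, -29.01]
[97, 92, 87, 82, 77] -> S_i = 97 + -5*i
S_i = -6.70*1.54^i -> [-6.7, -10.32, -15.89, -24.47, -37.68]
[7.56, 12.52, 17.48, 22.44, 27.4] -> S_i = 7.56 + 4.96*i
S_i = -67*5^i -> [-67, -335, -1675, -8375, -41875]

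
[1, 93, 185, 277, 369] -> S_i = 1 + 92*i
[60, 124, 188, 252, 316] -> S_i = 60 + 64*i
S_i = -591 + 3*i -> [-591, -588, -585, -582, -579]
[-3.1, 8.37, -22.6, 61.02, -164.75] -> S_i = -3.10*(-2.70)^i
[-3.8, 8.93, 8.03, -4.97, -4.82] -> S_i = Random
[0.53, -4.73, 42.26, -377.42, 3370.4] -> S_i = 0.53*(-8.93)^i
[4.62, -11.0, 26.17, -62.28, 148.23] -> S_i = 4.62*(-2.38)^i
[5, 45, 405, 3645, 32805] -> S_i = 5*9^i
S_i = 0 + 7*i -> [0, 7, 14, 21, 28]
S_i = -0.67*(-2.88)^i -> [-0.67, 1.93, -5.56, 16.0, -46.09]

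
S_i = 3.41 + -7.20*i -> [3.41, -3.79, -10.99, -18.19, -25.39]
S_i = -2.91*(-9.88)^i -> [-2.91, 28.75, -284.06, 2806.49, -27728.14]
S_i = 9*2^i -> [9, 18, 36, 72, 144]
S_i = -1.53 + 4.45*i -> [-1.53, 2.92, 7.37, 11.82, 16.27]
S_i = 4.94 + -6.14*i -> [4.94, -1.2, -7.34, -13.48, -19.62]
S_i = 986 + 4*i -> [986, 990, 994, 998, 1002]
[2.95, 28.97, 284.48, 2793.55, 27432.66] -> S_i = 2.95*9.82^i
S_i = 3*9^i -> [3, 27, 243, 2187, 19683]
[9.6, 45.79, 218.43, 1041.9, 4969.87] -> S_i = 9.60*4.77^i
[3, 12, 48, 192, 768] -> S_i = 3*4^i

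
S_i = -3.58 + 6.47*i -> [-3.58, 2.89, 9.36, 15.83, 22.3]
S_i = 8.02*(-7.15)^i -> [8.02, -57.34, 410.0, -2931.52, 20960.35]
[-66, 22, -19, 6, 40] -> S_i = Random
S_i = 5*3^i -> [5, 15, 45, 135, 405]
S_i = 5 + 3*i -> [5, 8, 11, 14, 17]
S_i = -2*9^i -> [-2, -18, -162, -1458, -13122]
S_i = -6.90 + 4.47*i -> [-6.9, -2.43, 2.04, 6.51, 10.98]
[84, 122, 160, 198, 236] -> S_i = 84 + 38*i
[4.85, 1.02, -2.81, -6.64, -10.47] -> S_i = 4.85 + -3.83*i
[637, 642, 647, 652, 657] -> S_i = 637 + 5*i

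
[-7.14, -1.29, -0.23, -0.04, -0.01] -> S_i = -7.14*0.18^i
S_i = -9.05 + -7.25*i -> [-9.05, -16.3, -23.55, -30.8, -38.05]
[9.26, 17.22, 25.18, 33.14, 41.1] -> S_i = 9.26 + 7.96*i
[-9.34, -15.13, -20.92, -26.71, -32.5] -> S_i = -9.34 + -5.79*i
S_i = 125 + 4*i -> [125, 129, 133, 137, 141]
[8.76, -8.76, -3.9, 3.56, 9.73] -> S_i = Random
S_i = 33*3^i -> [33, 99, 297, 891, 2673]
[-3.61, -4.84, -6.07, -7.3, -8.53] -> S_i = -3.61 + -1.23*i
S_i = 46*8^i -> [46, 368, 2944, 23552, 188416]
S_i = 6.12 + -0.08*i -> [6.12, 6.04, 5.96, 5.88, 5.8]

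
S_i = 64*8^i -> [64, 512, 4096, 32768, 262144]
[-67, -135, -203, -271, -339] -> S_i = -67 + -68*i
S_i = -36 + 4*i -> [-36, -32, -28, -24, -20]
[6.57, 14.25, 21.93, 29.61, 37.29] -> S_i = 6.57 + 7.68*i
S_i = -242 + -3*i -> [-242, -245, -248, -251, -254]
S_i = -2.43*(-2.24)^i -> [-2.43, 5.44, -12.19, 27.31, -61.18]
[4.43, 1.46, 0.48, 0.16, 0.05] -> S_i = 4.43*0.33^i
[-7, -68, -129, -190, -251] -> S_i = -7 + -61*i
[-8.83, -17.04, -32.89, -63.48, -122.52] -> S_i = -8.83*1.93^i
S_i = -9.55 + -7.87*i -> [-9.55, -17.42, -25.29, -33.16, -41.03]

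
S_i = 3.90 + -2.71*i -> [3.9, 1.19, -1.52, -4.23, -6.94]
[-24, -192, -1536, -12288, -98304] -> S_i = -24*8^i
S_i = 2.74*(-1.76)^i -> [2.74, -4.82, 8.49, -14.94, 26.29]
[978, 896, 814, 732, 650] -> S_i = 978 + -82*i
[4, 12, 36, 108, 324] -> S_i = 4*3^i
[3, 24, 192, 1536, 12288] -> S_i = 3*8^i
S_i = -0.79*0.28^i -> [-0.79, -0.22, -0.06, -0.02, -0.0]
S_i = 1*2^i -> [1, 2, 4, 8, 16]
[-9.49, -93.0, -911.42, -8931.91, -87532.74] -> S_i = -9.49*9.80^i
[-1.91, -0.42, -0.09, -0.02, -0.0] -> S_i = -1.91*0.22^i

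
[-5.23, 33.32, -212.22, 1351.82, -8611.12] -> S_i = -5.23*(-6.37)^i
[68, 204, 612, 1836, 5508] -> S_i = 68*3^i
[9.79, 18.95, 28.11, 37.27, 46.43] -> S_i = 9.79 + 9.16*i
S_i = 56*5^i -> [56, 280, 1400, 7000, 35000]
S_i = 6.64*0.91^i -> [6.64, 6.04, 5.5, 5.0, 4.55]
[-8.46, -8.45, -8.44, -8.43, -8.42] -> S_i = -8.46 + 0.01*i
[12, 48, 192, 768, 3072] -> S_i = 12*4^i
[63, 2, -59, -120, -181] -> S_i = 63 + -61*i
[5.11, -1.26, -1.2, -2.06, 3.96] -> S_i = Random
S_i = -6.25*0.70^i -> [-6.25, -4.38, -3.06, -2.14, -1.5]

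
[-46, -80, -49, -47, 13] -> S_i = Random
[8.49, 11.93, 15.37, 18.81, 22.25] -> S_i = 8.49 + 3.44*i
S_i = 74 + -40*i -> [74, 34, -6, -46, -86]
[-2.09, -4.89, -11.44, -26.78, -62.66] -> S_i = -2.09*2.34^i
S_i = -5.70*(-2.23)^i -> [-5.7, 12.71, -28.35, 63.21, -140.96]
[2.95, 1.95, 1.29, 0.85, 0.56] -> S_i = 2.95*0.66^i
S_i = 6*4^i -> [6, 24, 96, 384, 1536]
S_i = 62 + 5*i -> [62, 67, 72, 77, 82]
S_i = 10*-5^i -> [10, -50, 250, -1250, 6250]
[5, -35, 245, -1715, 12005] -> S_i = 5*-7^i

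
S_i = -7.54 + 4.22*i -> [-7.54, -3.32, 0.9, 5.12, 9.34]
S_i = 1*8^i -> [1, 8, 64, 512, 4096]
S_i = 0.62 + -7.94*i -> [0.62, -7.32, -15.26, -23.2, -31.14]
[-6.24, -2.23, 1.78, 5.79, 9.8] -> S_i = -6.24 + 4.01*i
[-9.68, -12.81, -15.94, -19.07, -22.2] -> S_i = -9.68 + -3.13*i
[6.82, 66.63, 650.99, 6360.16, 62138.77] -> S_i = 6.82*9.77^i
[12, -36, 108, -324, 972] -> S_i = 12*-3^i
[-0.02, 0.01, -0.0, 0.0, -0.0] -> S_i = -0.02*(-0.28)^i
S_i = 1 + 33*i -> [1, 34, 67, 100, 133]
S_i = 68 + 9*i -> [68, 77, 86, 95, 104]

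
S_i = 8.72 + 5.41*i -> [8.72, 14.13, 19.54, 24.95, 30.36]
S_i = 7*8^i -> [7, 56, 448, 3584, 28672]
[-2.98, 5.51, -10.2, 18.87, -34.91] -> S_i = -2.98*(-1.85)^i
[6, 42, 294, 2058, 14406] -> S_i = 6*7^i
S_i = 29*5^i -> [29, 145, 725, 3625, 18125]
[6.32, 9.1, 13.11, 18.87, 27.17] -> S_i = 6.32*1.44^i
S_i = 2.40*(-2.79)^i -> [2.4, -6.7, 18.68, -52.12, 145.42]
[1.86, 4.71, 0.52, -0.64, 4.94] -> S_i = Random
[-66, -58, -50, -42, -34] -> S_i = -66 + 8*i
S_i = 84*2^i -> [84, 168, 336, 672, 1344]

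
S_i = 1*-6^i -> [1, -6, 36, -216, 1296]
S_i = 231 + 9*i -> [231, 240, 249, 258, 267]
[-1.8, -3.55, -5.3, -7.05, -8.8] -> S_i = -1.80 + -1.75*i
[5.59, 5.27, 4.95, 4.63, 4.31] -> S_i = 5.59 + -0.32*i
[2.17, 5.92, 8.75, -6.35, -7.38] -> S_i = Random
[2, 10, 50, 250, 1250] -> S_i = 2*5^i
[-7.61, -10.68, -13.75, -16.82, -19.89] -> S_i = -7.61 + -3.07*i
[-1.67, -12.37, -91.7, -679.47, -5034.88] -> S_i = -1.67*7.41^i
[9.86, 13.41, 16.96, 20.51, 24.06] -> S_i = 9.86 + 3.55*i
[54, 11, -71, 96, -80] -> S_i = Random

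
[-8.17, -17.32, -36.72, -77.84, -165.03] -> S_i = -8.17*2.12^i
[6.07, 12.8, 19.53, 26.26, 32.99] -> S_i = 6.07 + 6.73*i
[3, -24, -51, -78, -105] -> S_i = 3 + -27*i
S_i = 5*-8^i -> [5, -40, 320, -2560, 20480]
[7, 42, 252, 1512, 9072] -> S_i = 7*6^i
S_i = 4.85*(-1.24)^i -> [4.85, -6.01, 7.46, -9.25, 11.47]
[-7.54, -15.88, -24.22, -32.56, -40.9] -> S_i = -7.54 + -8.34*i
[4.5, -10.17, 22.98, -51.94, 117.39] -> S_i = 4.50*(-2.26)^i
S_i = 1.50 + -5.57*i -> [1.5, -4.07, -9.64, -15.21, -20.78]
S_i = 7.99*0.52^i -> [7.99, 4.15, 2.16, 1.12, 0.58]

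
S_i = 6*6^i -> [6, 36, 216, 1296, 7776]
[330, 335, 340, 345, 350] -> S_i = 330 + 5*i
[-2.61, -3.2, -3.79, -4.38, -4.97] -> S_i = -2.61 + -0.59*i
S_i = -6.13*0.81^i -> [-6.13, -4.97, -4.02, -3.26, -2.64]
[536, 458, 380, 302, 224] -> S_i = 536 + -78*i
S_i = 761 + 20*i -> [761, 781, 801, 821, 841]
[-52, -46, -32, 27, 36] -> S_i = Random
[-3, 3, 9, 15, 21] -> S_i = -3 + 6*i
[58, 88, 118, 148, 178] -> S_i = 58 + 30*i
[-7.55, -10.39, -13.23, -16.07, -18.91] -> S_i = -7.55 + -2.84*i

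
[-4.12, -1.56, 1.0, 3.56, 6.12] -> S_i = -4.12 + 2.56*i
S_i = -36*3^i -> [-36, -108, -324, -972, -2916]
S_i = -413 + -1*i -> [-413, -414, -415, -416, -417]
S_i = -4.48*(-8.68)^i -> [-4.48, 38.89, -337.53, 2929.79, -25430.62]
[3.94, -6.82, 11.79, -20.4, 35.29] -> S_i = 3.94*(-1.73)^i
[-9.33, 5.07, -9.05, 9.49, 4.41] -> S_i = Random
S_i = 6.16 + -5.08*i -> [6.16, 1.08, -4.0, -9.08, -14.16]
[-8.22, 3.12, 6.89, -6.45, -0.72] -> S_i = Random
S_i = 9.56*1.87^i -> [9.56, 17.88, 33.43, 62.51, 116.9]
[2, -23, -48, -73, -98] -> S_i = 2 + -25*i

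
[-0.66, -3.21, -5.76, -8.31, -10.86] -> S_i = -0.66 + -2.55*i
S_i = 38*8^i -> [38, 304, 2432, 19456, 155648]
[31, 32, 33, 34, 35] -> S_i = 31 + 1*i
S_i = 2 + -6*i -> [2, -4, -10, -16, -22]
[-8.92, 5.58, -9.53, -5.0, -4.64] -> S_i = Random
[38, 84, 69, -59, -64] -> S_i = Random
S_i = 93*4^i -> [93, 372, 1488, 5952, 23808]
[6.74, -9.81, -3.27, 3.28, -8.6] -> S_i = Random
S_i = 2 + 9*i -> [2, 11, 20, 29, 38]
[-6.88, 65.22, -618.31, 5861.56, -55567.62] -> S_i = -6.88*(-9.48)^i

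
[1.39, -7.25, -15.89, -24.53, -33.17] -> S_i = 1.39 + -8.64*i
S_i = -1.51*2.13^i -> [-1.51, -3.22, -6.85, -14.59, -31.08]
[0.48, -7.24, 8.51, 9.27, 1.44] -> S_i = Random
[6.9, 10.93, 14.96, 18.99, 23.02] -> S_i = 6.90 + 4.03*i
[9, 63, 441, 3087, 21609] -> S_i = 9*7^i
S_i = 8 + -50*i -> [8, -42, -92, -142, -192]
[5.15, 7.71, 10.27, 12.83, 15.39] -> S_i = 5.15 + 2.56*i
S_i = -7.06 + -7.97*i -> [-7.06, -15.03, -23.0, -30.97, -38.94]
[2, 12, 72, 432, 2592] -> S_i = 2*6^i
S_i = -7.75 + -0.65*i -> [-7.75, -8.4, -9.05, -9.7, -10.35]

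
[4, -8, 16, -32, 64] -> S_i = 4*-2^i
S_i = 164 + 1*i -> [164, 165, 166, 167, 168]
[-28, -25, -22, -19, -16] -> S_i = -28 + 3*i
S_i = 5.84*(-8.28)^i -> [5.84, -48.36, 400.38, -3315.16, 27449.48]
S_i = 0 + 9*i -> [0, 9, 18, 27, 36]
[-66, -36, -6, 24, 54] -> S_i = -66 + 30*i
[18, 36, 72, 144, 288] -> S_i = 18*2^i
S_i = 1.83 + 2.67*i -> [1.83, 4.5, 7.17, 9.84, 12.51]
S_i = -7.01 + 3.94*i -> [-7.01, -3.07, 0.87, 4.81, 8.75]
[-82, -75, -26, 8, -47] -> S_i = Random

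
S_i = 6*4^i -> [6, 24, 96, 384, 1536]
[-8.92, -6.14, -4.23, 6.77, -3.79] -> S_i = Random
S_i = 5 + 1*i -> [5, 6, 7, 8, 9]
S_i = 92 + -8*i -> [92, 84, 76, 68, 60]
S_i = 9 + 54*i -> [9, 63, 117, 171, 225]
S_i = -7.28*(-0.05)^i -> [-7.28, 0.36, -0.02, 0.0, -0.0]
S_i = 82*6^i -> [82, 492, 2952, 17712, 106272]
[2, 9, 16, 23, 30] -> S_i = 2 + 7*i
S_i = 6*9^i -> [6, 54, 486, 4374, 39366]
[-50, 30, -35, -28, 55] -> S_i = Random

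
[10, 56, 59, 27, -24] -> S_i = Random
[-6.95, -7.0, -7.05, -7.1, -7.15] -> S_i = -6.95 + -0.05*i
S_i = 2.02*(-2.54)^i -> [2.02, -5.13, 13.03, -33.1, 84.08]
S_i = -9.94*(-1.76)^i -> [-9.94, 17.49, -30.79, 54.19, -95.38]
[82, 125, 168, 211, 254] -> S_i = 82 + 43*i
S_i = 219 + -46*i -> [219, 173, 127, 81, 35]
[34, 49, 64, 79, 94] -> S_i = 34 + 15*i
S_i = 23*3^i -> [23, 69, 207, 621, 1863]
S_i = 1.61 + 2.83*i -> [1.61, 4.44, 7.27, 10.1, 12.93]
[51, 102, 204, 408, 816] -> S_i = 51*2^i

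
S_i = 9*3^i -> [9, 27, 81, 243, 729]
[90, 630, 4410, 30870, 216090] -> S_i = 90*7^i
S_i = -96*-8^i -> [-96, 768, -6144, 49152, -393216]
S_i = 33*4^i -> [33, 132, 528, 2112, 8448]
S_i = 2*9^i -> [2, 18, 162, 1458, 13122]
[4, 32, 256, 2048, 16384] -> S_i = 4*8^i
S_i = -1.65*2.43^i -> [-1.65, -4.01, -9.74, -23.68, -57.53]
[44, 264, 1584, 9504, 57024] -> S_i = 44*6^i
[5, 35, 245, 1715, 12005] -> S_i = 5*7^i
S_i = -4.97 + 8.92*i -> [-4.97, 3.95, 12.87, 21.79, 30.71]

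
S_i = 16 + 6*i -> [16, 22, 28, 34, 40]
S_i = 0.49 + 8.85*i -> [0.49, 9.34, 18.19, 27.04, 35.89]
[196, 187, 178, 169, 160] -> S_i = 196 + -9*i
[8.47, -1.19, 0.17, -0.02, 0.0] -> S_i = 8.47*(-0.14)^i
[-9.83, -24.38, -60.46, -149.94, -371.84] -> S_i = -9.83*2.48^i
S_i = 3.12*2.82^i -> [3.12, 8.8, 24.81, 69.97, 197.31]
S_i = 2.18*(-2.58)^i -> [2.18, -5.62, 14.51, -37.44, 96.59]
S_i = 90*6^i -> [90, 540, 3240, 19440, 116640]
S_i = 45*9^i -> [45, 405, 3645, 32805, 295245]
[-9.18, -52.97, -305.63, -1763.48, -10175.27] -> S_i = -9.18*5.77^i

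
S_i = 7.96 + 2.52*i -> [7.96, 10.48, 13.0, 15.52, 18.04]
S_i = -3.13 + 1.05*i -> [-3.13, -2.08, -1.03, 0.02, 1.07]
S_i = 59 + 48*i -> [59, 107, 155, 203, 251]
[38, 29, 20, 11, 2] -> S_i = 38 + -9*i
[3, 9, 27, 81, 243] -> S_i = 3*3^i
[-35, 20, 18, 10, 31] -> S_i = Random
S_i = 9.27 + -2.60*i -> [9.27, 6.67, 4.07, 1.47, -1.13]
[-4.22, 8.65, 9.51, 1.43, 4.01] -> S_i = Random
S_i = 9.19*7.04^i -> [9.19, 64.7, 455.47, 3206.52, 22573.88]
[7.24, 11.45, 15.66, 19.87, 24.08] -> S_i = 7.24 + 4.21*i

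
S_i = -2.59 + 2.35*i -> [-2.59, -0.24, 2.11, 4.46, 6.81]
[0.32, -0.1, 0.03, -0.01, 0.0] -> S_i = 0.32*(-0.32)^i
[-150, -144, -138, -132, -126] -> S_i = -150 + 6*i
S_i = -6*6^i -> [-6, -36, -216, -1296, -7776]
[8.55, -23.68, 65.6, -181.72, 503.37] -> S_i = 8.55*(-2.77)^i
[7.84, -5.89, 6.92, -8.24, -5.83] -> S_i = Random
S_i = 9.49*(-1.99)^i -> [9.49, -18.89, 37.58, -74.79, 148.83]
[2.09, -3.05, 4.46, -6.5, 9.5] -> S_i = 2.09*(-1.46)^i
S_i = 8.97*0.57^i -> [8.97, 5.11, 2.91, 1.66, 0.95]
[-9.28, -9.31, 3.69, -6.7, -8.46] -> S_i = Random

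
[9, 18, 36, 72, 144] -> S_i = 9*2^i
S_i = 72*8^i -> [72, 576, 4608, 36864, 294912]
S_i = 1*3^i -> [1, 3, 9, 27, 81]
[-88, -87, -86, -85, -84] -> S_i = -88 + 1*i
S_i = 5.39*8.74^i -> [5.39, 47.11, 411.73, 3598.51, 31451.0]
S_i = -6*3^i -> [-6, -18, -54, -162, -486]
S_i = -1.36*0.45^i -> [-1.36, -0.61, -0.28, -0.12, -0.06]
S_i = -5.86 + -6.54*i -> [-5.86, -12.4, -18.94, -25.48, -32.02]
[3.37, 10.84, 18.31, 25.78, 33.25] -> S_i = 3.37 + 7.47*i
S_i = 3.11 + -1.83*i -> [3.11, 1.28, -0.55, -2.38, -4.21]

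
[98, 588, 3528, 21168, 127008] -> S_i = 98*6^i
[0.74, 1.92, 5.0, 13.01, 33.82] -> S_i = 0.74*2.60^i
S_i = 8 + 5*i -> [8, 13, 18, 23, 28]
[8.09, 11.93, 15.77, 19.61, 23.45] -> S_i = 8.09 + 3.84*i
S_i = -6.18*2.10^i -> [-6.18, -12.98, -27.25, -57.23, -120.19]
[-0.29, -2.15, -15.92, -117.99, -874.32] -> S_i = -0.29*7.41^i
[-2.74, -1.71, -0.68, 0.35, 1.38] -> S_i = -2.74 + 1.03*i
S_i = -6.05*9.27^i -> [-6.05, -56.08, -519.89, -4819.42, -44676.0]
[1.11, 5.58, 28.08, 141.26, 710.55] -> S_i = 1.11*5.03^i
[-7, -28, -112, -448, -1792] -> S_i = -7*4^i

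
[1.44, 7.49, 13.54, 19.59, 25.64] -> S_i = 1.44 + 6.05*i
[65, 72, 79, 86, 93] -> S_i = 65 + 7*i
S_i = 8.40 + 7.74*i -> [8.4, 16.14, 23.88, 31.62, 39.36]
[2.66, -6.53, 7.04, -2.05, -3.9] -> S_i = Random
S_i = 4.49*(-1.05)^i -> [4.49, -4.71, 4.95, -5.2, 5.46]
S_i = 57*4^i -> [57, 228, 912, 3648, 14592]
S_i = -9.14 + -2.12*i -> [-9.14, -11.26, -13.38, -15.5, -17.62]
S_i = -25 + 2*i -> [-25, -23, -21, -19, -17]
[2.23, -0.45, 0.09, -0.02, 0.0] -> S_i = 2.23*(-0.20)^i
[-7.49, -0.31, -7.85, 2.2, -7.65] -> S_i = Random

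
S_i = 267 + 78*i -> [267, 345, 423, 501, 579]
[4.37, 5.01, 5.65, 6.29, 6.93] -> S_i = 4.37 + 0.64*i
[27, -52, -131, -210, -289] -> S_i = 27 + -79*i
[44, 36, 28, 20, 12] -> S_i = 44 + -8*i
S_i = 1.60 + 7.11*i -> [1.6, 8.71, 15.82, 22.93, 30.04]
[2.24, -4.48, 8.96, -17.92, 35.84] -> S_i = 2.24*(-2.00)^i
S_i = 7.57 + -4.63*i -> [7.57, 2.94, -1.69, -6.32, -10.95]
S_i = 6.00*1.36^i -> [6.0, 8.16, 11.1, 15.09, 20.53]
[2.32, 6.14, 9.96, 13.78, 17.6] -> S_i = 2.32 + 3.82*i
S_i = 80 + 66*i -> [80, 146, 212, 278, 344]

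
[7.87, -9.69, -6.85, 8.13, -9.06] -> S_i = Random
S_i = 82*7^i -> [82, 574, 4018, 28126, 196882]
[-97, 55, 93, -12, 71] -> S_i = Random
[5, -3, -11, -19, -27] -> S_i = 5 + -8*i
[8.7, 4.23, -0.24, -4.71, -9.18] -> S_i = 8.70 + -4.47*i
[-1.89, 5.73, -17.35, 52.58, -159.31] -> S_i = -1.89*(-3.03)^i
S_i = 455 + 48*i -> [455, 503, 551, 599, 647]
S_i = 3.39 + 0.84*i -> [3.39, 4.23, 5.07, 5.91, 6.75]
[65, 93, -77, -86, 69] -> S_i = Random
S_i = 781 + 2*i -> [781, 783, 785, 787, 789]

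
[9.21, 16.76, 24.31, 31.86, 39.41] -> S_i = 9.21 + 7.55*i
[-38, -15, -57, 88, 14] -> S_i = Random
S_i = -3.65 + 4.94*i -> [-3.65, 1.29, 6.23, 11.17, 16.11]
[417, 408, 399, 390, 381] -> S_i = 417 + -9*i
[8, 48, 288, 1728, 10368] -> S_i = 8*6^i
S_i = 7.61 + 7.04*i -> [7.61, 14.65, 21.69, 28.73, 35.77]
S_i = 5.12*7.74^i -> [5.12, 39.63, 306.73, 2374.07, 18375.27]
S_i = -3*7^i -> [-3, -21, -147, -1029, -7203]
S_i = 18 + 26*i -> [18, 44, 70, 96, 122]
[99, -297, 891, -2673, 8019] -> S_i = 99*-3^i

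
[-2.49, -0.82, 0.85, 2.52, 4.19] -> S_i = -2.49 + 1.67*i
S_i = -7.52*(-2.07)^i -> [-7.52, 15.57, -32.22, 66.7, -138.07]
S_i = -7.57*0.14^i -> [-7.57, -1.06, -0.15, -0.02, -0.0]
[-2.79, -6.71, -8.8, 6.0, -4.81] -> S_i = Random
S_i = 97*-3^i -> [97, -291, 873, -2619, 7857]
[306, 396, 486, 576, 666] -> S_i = 306 + 90*i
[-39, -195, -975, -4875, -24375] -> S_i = -39*5^i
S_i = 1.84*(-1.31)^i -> [1.84, -2.41, 3.16, -4.14, 5.42]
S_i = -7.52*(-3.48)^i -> [-7.52, 26.17, -91.07, 316.92, -1102.9]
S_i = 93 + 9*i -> [93, 102, 111, 120, 129]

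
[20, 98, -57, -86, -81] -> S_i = Random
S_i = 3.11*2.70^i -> [3.11, 8.4, 22.67, 61.21, 165.28]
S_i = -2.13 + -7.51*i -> [-2.13, -9.64, -17.15, -24.66, -32.17]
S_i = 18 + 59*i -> [18, 77, 136, 195, 254]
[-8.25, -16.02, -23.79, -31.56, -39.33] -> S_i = -8.25 + -7.77*i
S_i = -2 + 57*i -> [-2, 55, 112, 169, 226]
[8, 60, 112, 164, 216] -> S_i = 8 + 52*i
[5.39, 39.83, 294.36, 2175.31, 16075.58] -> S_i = 5.39*7.39^i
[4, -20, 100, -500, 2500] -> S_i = 4*-5^i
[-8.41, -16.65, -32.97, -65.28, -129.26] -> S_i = -8.41*1.98^i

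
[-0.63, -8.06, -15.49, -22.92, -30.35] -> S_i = -0.63 + -7.43*i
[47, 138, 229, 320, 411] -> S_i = 47 + 91*i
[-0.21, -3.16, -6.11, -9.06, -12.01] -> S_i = -0.21 + -2.95*i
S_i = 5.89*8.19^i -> [5.89, 48.24, 395.08, 3235.69, 26500.31]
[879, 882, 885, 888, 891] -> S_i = 879 + 3*i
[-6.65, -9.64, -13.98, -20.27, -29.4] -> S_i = -6.65*1.45^i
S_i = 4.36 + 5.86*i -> [4.36, 10.22, 16.08, 21.94, 27.8]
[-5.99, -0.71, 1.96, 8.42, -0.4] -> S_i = Random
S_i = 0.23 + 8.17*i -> [0.23, 8.4, 16.57, 24.74, 32.91]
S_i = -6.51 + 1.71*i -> [-6.51, -4.8, -3.09, -1.38, 0.33]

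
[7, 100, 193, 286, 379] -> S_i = 7 + 93*i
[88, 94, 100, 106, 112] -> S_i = 88 + 6*i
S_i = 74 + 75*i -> [74, 149, 224, 299, 374]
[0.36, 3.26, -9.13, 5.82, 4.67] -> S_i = Random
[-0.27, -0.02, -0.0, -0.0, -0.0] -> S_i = -0.27*0.07^i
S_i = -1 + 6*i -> [-1, 5, 11, 17, 23]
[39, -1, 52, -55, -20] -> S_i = Random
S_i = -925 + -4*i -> [-925, -929, -933, -937, -941]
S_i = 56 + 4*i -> [56, 60, 64, 68, 72]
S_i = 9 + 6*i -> [9, 15, 21, 27, 33]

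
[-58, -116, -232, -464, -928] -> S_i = -58*2^i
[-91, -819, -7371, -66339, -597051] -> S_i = -91*9^i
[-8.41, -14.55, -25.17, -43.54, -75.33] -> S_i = -8.41*1.73^i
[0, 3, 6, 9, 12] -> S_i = 0 + 3*i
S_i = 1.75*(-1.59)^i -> [1.75, -2.78, 4.42, -7.03, 11.18]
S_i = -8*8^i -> [-8, -64, -512, -4096, -32768]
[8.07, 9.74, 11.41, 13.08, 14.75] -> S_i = 8.07 + 1.67*i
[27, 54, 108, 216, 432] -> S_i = 27*2^i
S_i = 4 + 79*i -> [4, 83, 162, 241, 320]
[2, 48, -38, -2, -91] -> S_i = Random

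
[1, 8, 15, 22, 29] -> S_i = 1 + 7*i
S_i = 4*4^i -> [4, 16, 64, 256, 1024]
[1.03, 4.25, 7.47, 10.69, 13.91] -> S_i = 1.03 + 3.22*i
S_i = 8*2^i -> [8, 16, 32, 64, 128]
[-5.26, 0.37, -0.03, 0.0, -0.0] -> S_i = -5.26*(-0.07)^i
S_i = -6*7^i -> [-6, -42, -294, -2058, -14406]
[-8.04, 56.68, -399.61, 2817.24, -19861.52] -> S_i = -8.04*(-7.05)^i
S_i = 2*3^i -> [2, 6, 18, 54, 162]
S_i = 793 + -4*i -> [793, 789, 785, 781, 777]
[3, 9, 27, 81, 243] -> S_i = 3*3^i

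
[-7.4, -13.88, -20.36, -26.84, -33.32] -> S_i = -7.40 + -6.48*i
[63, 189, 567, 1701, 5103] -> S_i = 63*3^i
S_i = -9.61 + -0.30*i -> [-9.61, -9.91, -10.21, -10.51, -10.81]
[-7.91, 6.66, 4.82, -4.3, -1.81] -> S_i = Random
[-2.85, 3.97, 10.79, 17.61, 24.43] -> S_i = -2.85 + 6.82*i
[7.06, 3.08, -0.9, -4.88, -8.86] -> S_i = 7.06 + -3.98*i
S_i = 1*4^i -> [1, 4, 16, 64, 256]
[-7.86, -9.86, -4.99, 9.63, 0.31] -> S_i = Random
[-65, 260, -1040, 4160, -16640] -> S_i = -65*-4^i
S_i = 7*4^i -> [7, 28, 112, 448, 1792]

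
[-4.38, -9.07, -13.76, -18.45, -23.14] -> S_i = -4.38 + -4.69*i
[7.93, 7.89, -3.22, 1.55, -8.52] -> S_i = Random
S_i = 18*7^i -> [18, 126, 882, 6174, 43218]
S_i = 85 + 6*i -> [85, 91, 97, 103, 109]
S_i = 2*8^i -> [2, 16, 128, 1024, 8192]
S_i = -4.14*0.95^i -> [-4.14, -3.93, -3.74, -3.55, -3.37]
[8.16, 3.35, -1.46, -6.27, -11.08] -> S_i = 8.16 + -4.81*i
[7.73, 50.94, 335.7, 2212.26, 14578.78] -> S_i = 7.73*6.59^i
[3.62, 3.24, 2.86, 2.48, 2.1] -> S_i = 3.62 + -0.38*i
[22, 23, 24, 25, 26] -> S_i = 22 + 1*i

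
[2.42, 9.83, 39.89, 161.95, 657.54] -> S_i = 2.42*4.06^i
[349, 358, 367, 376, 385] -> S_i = 349 + 9*i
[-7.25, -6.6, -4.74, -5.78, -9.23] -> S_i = Random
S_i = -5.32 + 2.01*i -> [-5.32, -3.31, -1.3, 0.71, 2.72]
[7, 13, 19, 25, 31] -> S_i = 7 + 6*i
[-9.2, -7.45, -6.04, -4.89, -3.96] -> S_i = -9.20*0.81^i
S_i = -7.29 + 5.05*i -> [-7.29, -2.24, 2.81, 7.86, 12.91]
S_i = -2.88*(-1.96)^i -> [-2.88, 5.64, -11.06, 21.69, -42.5]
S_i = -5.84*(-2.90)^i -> [-5.84, 16.94, -49.11, 142.43, -413.05]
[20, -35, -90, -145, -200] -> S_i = 20 + -55*i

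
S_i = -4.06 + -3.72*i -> [-4.06, -7.78, -11.5, -15.22, -18.94]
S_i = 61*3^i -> [61, 183, 549, 1647, 4941]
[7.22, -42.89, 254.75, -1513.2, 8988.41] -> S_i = 7.22*(-5.94)^i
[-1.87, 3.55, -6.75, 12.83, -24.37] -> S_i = -1.87*(-1.90)^i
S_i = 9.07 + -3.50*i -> [9.07, 5.57, 2.07, -1.43, -4.93]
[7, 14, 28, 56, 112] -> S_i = 7*2^i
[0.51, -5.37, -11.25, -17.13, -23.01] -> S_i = 0.51 + -5.88*i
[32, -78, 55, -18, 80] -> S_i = Random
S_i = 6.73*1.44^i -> [6.73, 9.69, 13.96, 20.1, 28.94]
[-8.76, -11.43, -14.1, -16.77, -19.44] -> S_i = -8.76 + -2.67*i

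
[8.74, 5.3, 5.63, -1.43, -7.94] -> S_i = Random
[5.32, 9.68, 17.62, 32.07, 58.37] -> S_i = 5.32*1.82^i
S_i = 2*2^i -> [2, 4, 8, 16, 32]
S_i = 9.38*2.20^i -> [9.38, 20.64, 45.4, 99.88, 219.73]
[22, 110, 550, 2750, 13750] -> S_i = 22*5^i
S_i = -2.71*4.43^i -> [-2.71, -12.01, -53.18, -235.6, -1043.72]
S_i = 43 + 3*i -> [43, 46, 49, 52, 55]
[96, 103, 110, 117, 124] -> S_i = 96 + 7*i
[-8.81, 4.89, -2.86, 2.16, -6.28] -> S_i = Random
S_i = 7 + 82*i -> [7, 89, 171, 253, 335]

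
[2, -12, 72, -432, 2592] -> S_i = 2*-6^i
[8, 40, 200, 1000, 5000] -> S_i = 8*5^i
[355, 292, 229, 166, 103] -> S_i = 355 + -63*i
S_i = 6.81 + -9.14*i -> [6.81, -2.33, -11.47, -20.61, -29.75]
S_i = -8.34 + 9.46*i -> [-8.34, 1.12, 10.58, 20.04, 29.5]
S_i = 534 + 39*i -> [534, 573, 612, 651, 690]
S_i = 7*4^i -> [7, 28, 112, 448, 1792]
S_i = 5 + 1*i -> [5, 6, 7, 8, 9]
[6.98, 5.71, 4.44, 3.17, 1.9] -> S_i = 6.98 + -1.27*i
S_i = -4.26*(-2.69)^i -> [-4.26, 11.46, -30.83, 82.92, -223.06]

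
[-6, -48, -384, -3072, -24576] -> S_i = -6*8^i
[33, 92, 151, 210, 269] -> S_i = 33 + 59*i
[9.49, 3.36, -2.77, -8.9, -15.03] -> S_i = 9.49 + -6.13*i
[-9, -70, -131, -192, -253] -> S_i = -9 + -61*i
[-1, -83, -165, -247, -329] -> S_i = -1 + -82*i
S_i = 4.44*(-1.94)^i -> [4.44, -8.61, 16.71, -32.42, 62.89]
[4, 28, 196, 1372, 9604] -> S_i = 4*7^i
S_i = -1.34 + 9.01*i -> [-1.34, 7.67, 16.68, 25.69, 34.7]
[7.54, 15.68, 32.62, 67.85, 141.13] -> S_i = 7.54*2.08^i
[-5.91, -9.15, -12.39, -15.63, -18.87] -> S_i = -5.91 + -3.24*i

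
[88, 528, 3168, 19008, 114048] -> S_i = 88*6^i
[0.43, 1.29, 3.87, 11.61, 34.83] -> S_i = 0.43*3.00^i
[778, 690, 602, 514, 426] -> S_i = 778 + -88*i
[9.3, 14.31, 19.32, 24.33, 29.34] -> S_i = 9.30 + 5.01*i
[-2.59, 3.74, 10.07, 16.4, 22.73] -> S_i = -2.59 + 6.33*i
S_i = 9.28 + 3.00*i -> [9.28, 12.28, 15.28, 18.28, 21.28]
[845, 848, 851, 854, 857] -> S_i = 845 + 3*i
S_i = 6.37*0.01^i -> [6.37, 0.06, 0.0, 0.0, 0.0]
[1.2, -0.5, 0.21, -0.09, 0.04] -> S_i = 1.20*(-0.42)^i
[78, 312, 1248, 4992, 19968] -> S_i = 78*4^i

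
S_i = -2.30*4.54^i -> [-2.3, -10.44, -47.41, -215.23, -977.13]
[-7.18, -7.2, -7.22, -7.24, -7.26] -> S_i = -7.18 + -0.02*i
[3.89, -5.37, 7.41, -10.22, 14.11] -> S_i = 3.89*(-1.38)^i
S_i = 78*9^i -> [78, 702, 6318, 56862, 511758]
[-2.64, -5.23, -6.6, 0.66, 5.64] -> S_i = Random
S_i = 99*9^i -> [99, 891, 8019, 72171, 649539]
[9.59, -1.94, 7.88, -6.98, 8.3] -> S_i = Random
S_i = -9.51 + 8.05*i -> [-9.51, -1.46, 6.59, 14.64, 22.69]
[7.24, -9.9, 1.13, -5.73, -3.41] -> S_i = Random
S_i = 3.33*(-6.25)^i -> [3.33, -20.81, 130.08, -812.99, 5081.18]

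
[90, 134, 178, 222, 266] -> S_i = 90 + 44*i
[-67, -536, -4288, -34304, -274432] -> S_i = -67*8^i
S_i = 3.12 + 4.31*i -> [3.12, 7.43, 11.74, 16.05, 20.36]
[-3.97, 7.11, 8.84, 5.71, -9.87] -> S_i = Random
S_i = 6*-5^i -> [6, -30, 150, -750, 3750]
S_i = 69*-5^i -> [69, -345, 1725, -8625, 43125]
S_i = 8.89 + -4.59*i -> [8.89, 4.3, -0.29, -4.88, -9.47]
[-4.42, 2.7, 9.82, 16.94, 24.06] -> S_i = -4.42 + 7.12*i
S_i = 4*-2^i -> [4, -8, 16, -32, 64]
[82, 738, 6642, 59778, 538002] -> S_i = 82*9^i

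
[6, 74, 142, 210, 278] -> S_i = 6 + 68*i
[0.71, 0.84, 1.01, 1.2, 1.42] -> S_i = 0.71*1.19^i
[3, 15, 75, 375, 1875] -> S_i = 3*5^i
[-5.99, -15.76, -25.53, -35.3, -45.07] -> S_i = -5.99 + -9.77*i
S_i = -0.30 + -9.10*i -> [-0.3, -9.4, -18.5, -27.6, -36.7]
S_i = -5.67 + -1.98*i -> [-5.67, -7.65, -9.63, -11.61, -13.59]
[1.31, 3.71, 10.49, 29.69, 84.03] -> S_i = 1.31*2.83^i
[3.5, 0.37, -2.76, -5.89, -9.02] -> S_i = 3.50 + -3.13*i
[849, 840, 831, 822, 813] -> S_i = 849 + -9*i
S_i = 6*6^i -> [6, 36, 216, 1296, 7776]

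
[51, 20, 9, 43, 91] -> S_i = Random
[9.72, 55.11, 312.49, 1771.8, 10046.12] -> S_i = 9.72*5.67^i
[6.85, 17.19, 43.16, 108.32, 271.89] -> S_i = 6.85*2.51^i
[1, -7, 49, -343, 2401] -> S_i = 1*-7^i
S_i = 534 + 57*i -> [534, 591, 648, 705, 762]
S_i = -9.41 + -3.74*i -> [-9.41, -13.15, -16.89, -20.63, -24.37]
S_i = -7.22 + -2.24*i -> [-7.22, -9.46, -11.7, -13.94, -16.18]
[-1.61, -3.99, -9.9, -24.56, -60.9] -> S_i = -1.61*2.48^i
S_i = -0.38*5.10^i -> [-0.38, -1.94, -9.88, -50.41, -257.08]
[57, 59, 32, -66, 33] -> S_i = Random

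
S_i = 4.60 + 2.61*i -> [4.6, 7.21, 9.82, 12.43, 15.04]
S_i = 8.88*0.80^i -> [8.88, 7.1, 5.68, 4.55, 3.64]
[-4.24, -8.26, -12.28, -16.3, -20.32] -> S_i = -4.24 + -4.02*i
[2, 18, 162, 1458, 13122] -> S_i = 2*9^i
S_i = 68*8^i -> [68, 544, 4352, 34816, 278528]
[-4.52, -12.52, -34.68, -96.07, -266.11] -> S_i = -4.52*2.77^i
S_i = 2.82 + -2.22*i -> [2.82, 0.6, -1.62, -3.84, -6.06]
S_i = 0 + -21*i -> [0, -21, -42, -63, -84]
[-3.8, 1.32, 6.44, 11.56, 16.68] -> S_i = -3.80 + 5.12*i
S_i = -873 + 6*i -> [-873, -867, -861, -855, -849]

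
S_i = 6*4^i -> [6, 24, 96, 384, 1536]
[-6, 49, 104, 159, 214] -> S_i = -6 + 55*i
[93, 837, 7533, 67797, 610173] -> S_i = 93*9^i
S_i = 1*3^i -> [1, 3, 9, 27, 81]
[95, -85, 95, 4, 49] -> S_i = Random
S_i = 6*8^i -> [6, 48, 384, 3072, 24576]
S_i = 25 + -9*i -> [25, 16, 7, -2, -11]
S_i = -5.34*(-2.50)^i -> [-5.34, 13.35, -33.38, 83.44, -208.59]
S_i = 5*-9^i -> [5, -45, 405, -3645, 32805]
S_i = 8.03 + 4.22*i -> [8.03, 12.25, 16.47, 20.69, 24.91]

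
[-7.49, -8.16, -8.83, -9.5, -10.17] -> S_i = -7.49 + -0.67*i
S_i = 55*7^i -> [55, 385, 2695, 18865, 132055]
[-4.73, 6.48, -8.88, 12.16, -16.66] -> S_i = -4.73*(-1.37)^i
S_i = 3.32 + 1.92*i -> [3.32, 5.24, 7.16, 9.08, 11.0]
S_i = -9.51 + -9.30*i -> [-9.51, -18.81, -28.11, -37.41, -46.71]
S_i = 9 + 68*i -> [9, 77, 145, 213, 281]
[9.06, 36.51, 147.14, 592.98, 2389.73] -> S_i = 9.06*4.03^i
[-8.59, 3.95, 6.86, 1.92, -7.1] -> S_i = Random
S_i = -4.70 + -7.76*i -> [-4.7, -12.46, -20.22, -27.98, -35.74]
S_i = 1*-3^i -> [1, -3, 9, -27, 81]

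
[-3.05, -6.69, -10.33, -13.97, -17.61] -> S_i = -3.05 + -3.64*i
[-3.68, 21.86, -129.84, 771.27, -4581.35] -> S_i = -3.68*(-5.94)^i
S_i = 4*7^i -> [4, 28, 196, 1372, 9604]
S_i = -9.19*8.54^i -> [-9.19, -78.48, -670.24, -5723.86, -48881.78]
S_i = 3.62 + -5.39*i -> [3.62, -1.77, -7.16, -12.55, -17.94]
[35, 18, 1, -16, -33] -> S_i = 35 + -17*i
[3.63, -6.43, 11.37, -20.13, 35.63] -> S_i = 3.63*(-1.77)^i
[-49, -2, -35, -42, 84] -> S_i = Random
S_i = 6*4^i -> [6, 24, 96, 384, 1536]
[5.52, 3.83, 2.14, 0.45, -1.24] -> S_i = 5.52 + -1.69*i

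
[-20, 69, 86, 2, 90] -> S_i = Random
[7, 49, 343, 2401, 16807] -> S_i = 7*7^i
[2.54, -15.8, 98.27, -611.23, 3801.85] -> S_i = 2.54*(-6.22)^i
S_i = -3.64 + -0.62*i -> [-3.64, -4.26, -4.88, -5.5, -6.12]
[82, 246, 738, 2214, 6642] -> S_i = 82*3^i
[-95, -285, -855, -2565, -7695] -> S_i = -95*3^i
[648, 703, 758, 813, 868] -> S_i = 648 + 55*i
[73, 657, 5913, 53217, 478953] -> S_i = 73*9^i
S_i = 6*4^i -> [6, 24, 96, 384, 1536]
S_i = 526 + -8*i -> [526, 518, 510, 502, 494]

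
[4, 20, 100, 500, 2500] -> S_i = 4*5^i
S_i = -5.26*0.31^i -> [-5.26, -1.63, -0.51, -0.16, -0.05]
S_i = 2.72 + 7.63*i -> [2.72, 10.35, 17.98, 25.61, 33.24]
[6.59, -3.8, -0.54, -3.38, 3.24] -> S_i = Random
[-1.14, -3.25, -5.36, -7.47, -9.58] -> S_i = -1.14 + -2.11*i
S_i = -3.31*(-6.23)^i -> [-3.31, 20.62, -128.47, 800.37, -4986.32]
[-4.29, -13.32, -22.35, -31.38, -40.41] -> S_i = -4.29 + -9.03*i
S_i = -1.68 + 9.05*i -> [-1.68, 7.37, 16.42, 25.47, 34.52]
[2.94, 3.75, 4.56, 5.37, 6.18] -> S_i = 2.94 + 0.81*i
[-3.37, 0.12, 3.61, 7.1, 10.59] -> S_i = -3.37 + 3.49*i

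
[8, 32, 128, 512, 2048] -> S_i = 8*4^i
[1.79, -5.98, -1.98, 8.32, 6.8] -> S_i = Random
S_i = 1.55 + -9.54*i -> [1.55, -7.99, -17.53, -27.07, -36.61]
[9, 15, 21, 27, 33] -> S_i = 9 + 6*i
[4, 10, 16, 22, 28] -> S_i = 4 + 6*i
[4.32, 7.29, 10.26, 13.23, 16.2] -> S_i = 4.32 + 2.97*i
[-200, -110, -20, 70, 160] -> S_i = -200 + 90*i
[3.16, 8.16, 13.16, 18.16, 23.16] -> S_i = 3.16 + 5.00*i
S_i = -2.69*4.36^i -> [-2.69, -11.73, -51.14, -222.95, -972.07]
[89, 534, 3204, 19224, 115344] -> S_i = 89*6^i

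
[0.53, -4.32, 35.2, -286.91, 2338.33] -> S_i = 0.53*(-8.15)^i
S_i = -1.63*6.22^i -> [-1.63, -10.14, -63.06, -392.25, -2439.77]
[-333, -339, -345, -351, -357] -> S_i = -333 + -6*i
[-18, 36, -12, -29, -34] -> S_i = Random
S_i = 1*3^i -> [1, 3, 9, 27, 81]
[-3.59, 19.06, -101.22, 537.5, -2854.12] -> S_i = -3.59*(-5.31)^i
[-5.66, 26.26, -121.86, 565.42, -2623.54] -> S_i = -5.66*(-4.64)^i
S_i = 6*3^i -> [6, 18, 54, 162, 486]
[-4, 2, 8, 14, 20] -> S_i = -4 + 6*i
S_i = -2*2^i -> [-2, -4, -8, -16, -32]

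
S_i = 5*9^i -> [5, 45, 405, 3645, 32805]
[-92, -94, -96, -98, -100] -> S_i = -92 + -2*i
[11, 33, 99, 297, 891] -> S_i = 11*3^i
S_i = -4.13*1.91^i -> [-4.13, -7.89, -15.07, -28.78, -54.96]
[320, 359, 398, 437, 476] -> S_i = 320 + 39*i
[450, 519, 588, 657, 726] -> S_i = 450 + 69*i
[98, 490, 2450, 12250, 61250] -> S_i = 98*5^i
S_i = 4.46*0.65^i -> [4.46, 2.9, 1.88, 1.22, 0.8]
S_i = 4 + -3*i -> [4, 1, -2, -5, -8]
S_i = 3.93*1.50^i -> [3.93, 5.9, 8.84, 13.26, 19.9]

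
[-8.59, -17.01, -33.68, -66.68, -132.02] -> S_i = -8.59*1.98^i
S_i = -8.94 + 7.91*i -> [-8.94, -1.03, 6.88, 14.79, 22.7]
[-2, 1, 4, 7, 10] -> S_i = -2 + 3*i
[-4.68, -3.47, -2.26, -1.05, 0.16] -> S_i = -4.68 + 1.21*i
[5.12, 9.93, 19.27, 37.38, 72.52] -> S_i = 5.12*1.94^i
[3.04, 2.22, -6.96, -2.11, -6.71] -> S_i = Random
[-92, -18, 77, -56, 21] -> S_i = Random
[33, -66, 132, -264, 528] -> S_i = 33*-2^i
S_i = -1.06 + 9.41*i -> [-1.06, 8.35, 17.76, 27.17, 36.58]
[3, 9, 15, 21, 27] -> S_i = 3 + 6*i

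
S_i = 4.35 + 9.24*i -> [4.35, 13.59, 22.83, 32.07, 41.31]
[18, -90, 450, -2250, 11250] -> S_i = 18*-5^i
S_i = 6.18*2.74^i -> [6.18, 16.93, 46.4, 127.13, 348.33]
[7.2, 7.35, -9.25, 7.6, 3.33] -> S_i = Random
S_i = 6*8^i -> [6, 48, 384, 3072, 24576]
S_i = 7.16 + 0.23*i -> [7.16, 7.39, 7.62, 7.85, 8.08]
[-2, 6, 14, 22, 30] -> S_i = -2 + 8*i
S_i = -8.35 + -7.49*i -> [-8.35, -15.84, -23.33, -30.82, -38.31]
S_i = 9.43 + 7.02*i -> [9.43, 16.45, 23.47, 30.49, 37.51]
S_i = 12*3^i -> [12, 36, 108, 324, 972]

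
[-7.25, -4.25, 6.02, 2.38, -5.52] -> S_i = Random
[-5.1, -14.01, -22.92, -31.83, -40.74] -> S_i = -5.10 + -8.91*i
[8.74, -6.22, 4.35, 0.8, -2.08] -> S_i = Random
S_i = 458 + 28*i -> [458, 486, 514, 542, 570]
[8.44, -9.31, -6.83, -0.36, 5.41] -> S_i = Random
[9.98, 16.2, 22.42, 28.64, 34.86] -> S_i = 9.98 + 6.22*i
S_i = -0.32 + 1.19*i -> [-0.32, 0.87, 2.06, 3.25, 4.44]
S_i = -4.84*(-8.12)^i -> [-4.84, 39.3, -319.12, 2591.27, -21041.15]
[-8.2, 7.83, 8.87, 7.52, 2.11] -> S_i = Random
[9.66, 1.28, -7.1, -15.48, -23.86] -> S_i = 9.66 + -8.38*i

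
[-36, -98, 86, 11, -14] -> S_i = Random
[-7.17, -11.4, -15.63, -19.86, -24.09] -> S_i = -7.17 + -4.23*i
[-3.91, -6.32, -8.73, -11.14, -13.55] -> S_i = -3.91 + -2.41*i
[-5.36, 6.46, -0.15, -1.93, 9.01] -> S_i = Random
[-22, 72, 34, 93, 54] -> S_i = Random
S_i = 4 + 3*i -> [4, 7, 10, 13, 16]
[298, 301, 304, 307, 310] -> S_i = 298 + 3*i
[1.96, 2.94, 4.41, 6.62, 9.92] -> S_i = 1.96*1.50^i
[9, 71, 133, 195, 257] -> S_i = 9 + 62*i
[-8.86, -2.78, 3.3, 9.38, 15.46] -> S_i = -8.86 + 6.08*i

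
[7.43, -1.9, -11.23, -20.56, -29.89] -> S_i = 7.43 + -9.33*i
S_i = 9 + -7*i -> [9, 2, -5, -12, -19]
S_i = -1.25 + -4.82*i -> [-1.25, -6.07, -10.89, -15.71, -20.53]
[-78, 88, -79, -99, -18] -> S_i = Random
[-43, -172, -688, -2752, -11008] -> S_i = -43*4^i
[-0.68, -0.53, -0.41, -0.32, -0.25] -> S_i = -0.68*0.78^i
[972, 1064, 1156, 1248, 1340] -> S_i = 972 + 92*i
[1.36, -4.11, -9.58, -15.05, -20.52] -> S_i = 1.36 + -5.47*i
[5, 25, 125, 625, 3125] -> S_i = 5*5^i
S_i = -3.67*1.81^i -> [-3.67, -6.64, -12.02, -21.76, -39.39]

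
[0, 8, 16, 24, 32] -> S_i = 0 + 8*i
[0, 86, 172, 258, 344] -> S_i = 0 + 86*i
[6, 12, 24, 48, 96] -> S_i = 6*2^i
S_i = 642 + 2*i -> [642, 644, 646, 648, 650]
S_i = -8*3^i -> [-8, -24, -72, -216, -648]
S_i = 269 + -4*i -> [269, 265, 261, 257, 253]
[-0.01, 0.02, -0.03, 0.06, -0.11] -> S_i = -0.01*(-1.82)^i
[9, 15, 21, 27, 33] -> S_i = 9 + 6*i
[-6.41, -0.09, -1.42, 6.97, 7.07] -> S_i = Random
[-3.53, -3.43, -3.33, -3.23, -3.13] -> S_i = -3.53 + 0.10*i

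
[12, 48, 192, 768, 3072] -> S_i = 12*4^i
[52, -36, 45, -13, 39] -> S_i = Random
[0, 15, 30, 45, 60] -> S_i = 0 + 15*i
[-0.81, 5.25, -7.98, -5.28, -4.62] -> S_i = Random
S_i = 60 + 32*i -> [60, 92, 124, 156, 188]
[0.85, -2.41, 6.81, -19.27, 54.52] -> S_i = 0.85*(-2.83)^i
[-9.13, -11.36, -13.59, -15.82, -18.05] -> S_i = -9.13 + -2.23*i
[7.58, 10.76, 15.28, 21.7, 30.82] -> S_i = 7.58*1.42^i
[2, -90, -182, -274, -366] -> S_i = 2 + -92*i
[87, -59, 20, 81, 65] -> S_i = Random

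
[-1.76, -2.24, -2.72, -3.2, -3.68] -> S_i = -1.76 + -0.48*i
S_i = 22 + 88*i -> [22, 110, 198, 286, 374]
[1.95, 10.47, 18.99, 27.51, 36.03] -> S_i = 1.95 + 8.52*i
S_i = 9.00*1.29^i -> [9.0, 11.61, 14.98, 19.32, 24.92]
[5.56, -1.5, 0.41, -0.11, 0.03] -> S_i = 5.56*(-0.27)^i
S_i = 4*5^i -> [4, 20, 100, 500, 2500]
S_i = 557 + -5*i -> [557, 552, 547, 542, 537]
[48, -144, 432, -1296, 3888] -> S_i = 48*-3^i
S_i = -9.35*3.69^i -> [-9.35, -34.5, -127.31, -469.78, -1733.47]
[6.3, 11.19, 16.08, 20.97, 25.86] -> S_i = 6.30 + 4.89*i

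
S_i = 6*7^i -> [6, 42, 294, 2058, 14406]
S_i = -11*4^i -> [-11, -44, -176, -704, -2816]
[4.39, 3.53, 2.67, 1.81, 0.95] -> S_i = 4.39 + -0.86*i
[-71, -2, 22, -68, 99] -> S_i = Random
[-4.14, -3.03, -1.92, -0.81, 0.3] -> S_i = -4.14 + 1.11*i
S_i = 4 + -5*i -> [4, -1, -6, -11, -16]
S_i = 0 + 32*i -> [0, 32, 64, 96, 128]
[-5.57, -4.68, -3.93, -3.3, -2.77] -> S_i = -5.57*0.84^i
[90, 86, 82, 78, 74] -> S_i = 90 + -4*i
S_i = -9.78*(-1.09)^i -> [-9.78, 10.66, -11.62, 12.67, -13.81]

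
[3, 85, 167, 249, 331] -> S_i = 3 + 82*i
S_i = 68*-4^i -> [68, -272, 1088, -4352, 17408]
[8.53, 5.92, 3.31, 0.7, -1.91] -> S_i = 8.53 + -2.61*i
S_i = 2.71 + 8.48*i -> [2.71, 11.19, 19.67, 28.15, 36.63]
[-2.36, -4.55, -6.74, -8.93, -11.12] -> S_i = -2.36 + -2.19*i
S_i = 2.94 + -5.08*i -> [2.94, -2.14, -7.22, -12.3, -17.38]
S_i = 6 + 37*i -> [6, 43, 80, 117, 154]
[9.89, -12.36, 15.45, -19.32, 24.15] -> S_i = 9.89*(-1.25)^i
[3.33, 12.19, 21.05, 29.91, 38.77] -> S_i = 3.33 + 8.86*i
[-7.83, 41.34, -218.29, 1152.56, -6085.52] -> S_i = -7.83*(-5.28)^i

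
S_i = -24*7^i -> [-24, -168, -1176, -8232, -57624]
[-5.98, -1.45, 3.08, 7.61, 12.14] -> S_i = -5.98 + 4.53*i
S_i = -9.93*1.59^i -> [-9.93, -15.79, -25.1, -39.92, -63.47]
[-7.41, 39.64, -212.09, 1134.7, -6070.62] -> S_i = -7.41*(-5.35)^i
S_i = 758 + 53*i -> [758, 811, 864, 917, 970]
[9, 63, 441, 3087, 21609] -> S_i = 9*7^i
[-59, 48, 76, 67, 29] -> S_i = Random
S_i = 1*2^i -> [1, 2, 4, 8, 16]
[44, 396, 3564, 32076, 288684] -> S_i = 44*9^i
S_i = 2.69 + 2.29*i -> [2.69, 4.98, 7.27, 9.56, 11.85]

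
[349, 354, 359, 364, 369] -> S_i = 349 + 5*i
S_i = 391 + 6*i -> [391, 397, 403, 409, 415]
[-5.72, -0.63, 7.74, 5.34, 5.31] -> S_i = Random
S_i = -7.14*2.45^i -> [-7.14, -17.49, -42.86, -105.0, -257.25]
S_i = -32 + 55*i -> [-32, 23, 78, 133, 188]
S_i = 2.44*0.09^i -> [2.44, 0.22, 0.02, 0.0, 0.0]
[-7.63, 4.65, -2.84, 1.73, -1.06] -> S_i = -7.63*(-0.61)^i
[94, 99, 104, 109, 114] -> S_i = 94 + 5*i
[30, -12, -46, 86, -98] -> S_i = Random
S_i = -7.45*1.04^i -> [-7.45, -7.75, -8.06, -8.38, -8.72]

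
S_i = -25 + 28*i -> [-25, 3, 31, 59, 87]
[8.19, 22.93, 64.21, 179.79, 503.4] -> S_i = 8.19*2.80^i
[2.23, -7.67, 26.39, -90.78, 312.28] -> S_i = 2.23*(-3.44)^i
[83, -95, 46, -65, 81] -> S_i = Random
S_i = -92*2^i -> [-92, -184, -368, -736, -1472]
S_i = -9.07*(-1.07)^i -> [-9.07, 9.7, -10.38, 11.11, -11.89]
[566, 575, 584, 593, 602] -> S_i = 566 + 9*i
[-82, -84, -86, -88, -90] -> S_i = -82 + -2*i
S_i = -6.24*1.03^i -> [-6.24, -6.43, -6.62, -6.82, -7.02]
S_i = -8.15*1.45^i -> [-8.15, -11.82, -17.14, -24.85, -36.03]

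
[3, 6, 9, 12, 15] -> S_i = 3 + 3*i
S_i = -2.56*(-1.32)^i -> [-2.56, 3.38, -4.46, 5.89, -7.77]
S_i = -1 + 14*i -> [-1, 13, 27, 41, 55]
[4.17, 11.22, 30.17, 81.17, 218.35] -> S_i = 4.17*2.69^i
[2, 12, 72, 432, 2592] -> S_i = 2*6^i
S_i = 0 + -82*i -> [0, -82, -164, -246, -328]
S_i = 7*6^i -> [7, 42, 252, 1512, 9072]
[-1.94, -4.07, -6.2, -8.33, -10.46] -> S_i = -1.94 + -2.13*i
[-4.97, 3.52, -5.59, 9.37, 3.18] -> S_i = Random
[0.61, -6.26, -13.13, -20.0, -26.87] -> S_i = 0.61 + -6.87*i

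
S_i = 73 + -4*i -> [73, 69, 65, 61, 57]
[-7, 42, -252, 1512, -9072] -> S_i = -7*-6^i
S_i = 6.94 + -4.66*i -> [6.94, 2.28, -2.38, -7.04, -11.7]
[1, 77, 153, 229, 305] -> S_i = 1 + 76*i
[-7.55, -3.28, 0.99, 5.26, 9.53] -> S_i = -7.55 + 4.27*i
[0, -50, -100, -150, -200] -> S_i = 0 + -50*i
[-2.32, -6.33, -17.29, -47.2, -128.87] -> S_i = -2.32*2.73^i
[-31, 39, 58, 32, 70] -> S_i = Random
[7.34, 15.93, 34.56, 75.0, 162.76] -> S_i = 7.34*2.17^i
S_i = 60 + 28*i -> [60, 88, 116, 144, 172]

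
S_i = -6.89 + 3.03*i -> [-6.89, -3.86, -0.83, 2.2, 5.23]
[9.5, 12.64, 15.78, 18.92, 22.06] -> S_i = 9.50 + 3.14*i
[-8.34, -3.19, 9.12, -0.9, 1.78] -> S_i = Random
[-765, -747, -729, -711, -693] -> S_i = -765 + 18*i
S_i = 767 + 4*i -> [767, 771, 775, 779, 783]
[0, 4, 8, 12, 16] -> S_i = 0 + 4*i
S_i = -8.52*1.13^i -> [-8.52, -9.63, -10.88, -12.29, -13.89]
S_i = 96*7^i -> [96, 672, 4704, 32928, 230496]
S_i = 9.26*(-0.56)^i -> [9.26, -5.19, 2.9, -1.63, 0.91]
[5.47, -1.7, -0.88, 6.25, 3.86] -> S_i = Random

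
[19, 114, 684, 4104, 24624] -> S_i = 19*6^i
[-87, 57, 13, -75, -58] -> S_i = Random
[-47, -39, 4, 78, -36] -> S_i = Random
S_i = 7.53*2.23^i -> [7.53, 16.79, 37.45, 83.5, 186.21]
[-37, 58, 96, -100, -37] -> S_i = Random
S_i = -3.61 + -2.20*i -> [-3.61, -5.81, -8.01, -10.21, -12.41]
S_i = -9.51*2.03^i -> [-9.51, -19.31, -39.19, -79.56, -161.5]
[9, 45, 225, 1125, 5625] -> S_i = 9*5^i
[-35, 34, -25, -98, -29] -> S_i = Random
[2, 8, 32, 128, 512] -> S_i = 2*4^i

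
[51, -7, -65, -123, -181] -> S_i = 51 + -58*i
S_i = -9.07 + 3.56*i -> [-9.07, -5.51, -1.95, 1.61, 5.17]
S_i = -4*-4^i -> [-4, 16, -64, 256, -1024]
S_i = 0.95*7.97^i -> [0.95, 7.57, 60.34, 480.95, 3833.16]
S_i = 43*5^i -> [43, 215, 1075, 5375, 26875]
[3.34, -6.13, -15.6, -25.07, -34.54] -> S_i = 3.34 + -9.47*i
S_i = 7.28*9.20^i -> [7.28, 66.98, 616.18, 5668.85, 52153.41]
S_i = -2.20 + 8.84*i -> [-2.2, 6.64, 15.48, 24.32, 33.16]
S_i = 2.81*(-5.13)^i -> [2.81, -14.42, 73.95, -379.37, 1946.15]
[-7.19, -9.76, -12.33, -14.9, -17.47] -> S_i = -7.19 + -2.57*i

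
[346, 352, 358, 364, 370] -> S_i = 346 + 6*i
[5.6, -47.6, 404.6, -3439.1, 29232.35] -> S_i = 5.60*(-8.50)^i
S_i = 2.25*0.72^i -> [2.25, 1.62, 1.17, 0.84, 0.6]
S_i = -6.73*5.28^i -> [-6.73, -35.53, -187.62, -990.64, -5230.59]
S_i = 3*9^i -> [3, 27, 243, 2187, 19683]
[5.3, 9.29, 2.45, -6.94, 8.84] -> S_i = Random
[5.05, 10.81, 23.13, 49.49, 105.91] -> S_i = 5.05*2.14^i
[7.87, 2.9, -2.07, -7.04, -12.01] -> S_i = 7.87 + -4.97*i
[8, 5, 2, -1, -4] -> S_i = 8 + -3*i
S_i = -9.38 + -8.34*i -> [-9.38, -17.72, -26.06, -34.4, -42.74]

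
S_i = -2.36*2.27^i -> [-2.36, -5.36, -12.16, -27.61, -62.66]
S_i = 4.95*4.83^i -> [4.95, 23.91, 115.48, 557.76, 2693.98]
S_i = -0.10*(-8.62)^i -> [-0.1, 0.86, -7.43, 64.05, -552.11]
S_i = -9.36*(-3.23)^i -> [-9.36, 30.23, -97.65, 315.42, -1018.79]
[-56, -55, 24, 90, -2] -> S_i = Random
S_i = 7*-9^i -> [7, -63, 567, -5103, 45927]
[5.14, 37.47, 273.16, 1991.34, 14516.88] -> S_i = 5.14*7.29^i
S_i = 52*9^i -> [52, 468, 4212, 37908, 341172]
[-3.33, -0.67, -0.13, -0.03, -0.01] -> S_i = -3.33*0.20^i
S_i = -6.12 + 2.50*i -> [-6.12, -3.62, -1.12, 1.38, 3.88]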